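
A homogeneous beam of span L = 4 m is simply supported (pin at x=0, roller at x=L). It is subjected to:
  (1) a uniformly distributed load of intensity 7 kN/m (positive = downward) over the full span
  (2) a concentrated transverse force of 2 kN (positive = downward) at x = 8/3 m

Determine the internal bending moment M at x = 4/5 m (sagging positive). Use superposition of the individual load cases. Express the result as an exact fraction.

Load 1 — uniform load w=7 kN/m over full span:
  M_1 = wx(L-x)/2 = 7·(4/5)·(4-(4/5))/2 = 224/25 kN·m
Load 2 — point force P=2 kN at a=8/3 m (b=L-a=4/3):
  M_2 = Pbx/L  [x≤a] = 2·(4/3)·(4/5)/4 = 8/15 kN·m
Superposition: M = Σ M_i = 712/75 kN·m ≈ 9.493333 kN·m

M(4/5) = 712/75 kN·m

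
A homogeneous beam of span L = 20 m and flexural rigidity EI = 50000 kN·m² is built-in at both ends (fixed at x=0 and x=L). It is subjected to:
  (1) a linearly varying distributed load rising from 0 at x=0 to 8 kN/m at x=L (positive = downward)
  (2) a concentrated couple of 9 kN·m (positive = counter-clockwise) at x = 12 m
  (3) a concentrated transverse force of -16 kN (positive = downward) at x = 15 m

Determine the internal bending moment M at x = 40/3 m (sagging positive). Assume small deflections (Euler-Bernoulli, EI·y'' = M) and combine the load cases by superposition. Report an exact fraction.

Load 1 — triangular load w₀=8 kN/m (0→w₀ over full span):
  M_1 = 3w₀Lx/20 - w₀L²/30 - w₀x³/(6L) = 3·8·20·(40/3)/20 - 8·20²/30 - 8·(40/3)³/(6·20) = 4480/81 kN·m
Load 2 — applied couple M₀=9 kN·m at a=12 m (b=L-a=8):
  M_2 = R_Ax - M_A - M₀  [x>a] with R_A=81/125, M_A=72/25 = (81/125)·(40/3) - (72/25) - 9 = -81/25 kN·m
Load 3 — point force P=-16 kN at a=15 m (b=L-a=5):
  M_3 = Pb²(3a+b)x/L³ - Pab²/L²  [x≤a] = (-16)·5²·(3·15+5)·(40/3)/20³ - (-16)·15·5²/20² = -55/3 kN·m
Superposition: M = Σ M_i = 68314/2025 kN·m ≈ 33.735309 kN·m

M(40/3) = 68314/2025 kN·m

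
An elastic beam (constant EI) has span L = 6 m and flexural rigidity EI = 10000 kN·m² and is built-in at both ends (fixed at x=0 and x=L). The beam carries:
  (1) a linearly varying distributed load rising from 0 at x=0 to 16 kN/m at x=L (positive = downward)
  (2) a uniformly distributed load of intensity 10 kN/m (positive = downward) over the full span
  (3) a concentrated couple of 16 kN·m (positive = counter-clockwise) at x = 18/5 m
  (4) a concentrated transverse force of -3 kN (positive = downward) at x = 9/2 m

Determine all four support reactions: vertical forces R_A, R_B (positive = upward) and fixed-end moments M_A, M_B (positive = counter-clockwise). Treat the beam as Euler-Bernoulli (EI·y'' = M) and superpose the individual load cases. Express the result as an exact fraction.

R_A = 38217/800 kN, M_A = 42781/800 kN·m, R_B = 45783/800 kN, M_B = -43479/800 kN·m

Load 1 — triangular load w₀=16 kN/m (0→w₀ over full span):
  R_A = 3w₀L/20 = 3·16·6/20 = 72/5 kN
  M_A = w₀L²/30 = 16·6²/30 = 96/5 kN·m
  R_B = 7w₀L/20 = 7·16·6/20 = 168/5 kN
  M_B = -w₀L²/20 = -16·6²/20 = -144/5 kN·m
Load 2 — uniform load w=10 kN/m over full span:
  R_A = wL/2 = 10·6/2 = 30 kN
  M_A = wL²/12 = 10·6²/12 = 30 kN·m
  R_B = wL/2 = 10·6/2 = 30 kN
  M_B = -wL²/12 = -10·6²/12 = -30 kN·m
Load 3 — applied couple M₀=16 kN·m at a=18/5 m (b=L-a=12/5):
  R_A = 6M₀ab/L³ = 6·16·(18/5)·(12/5)/6³ = 96/25 kN
  M_A = M₀b(2a-b)/L² = 16·(12/5)·(2·(18/5)-(12/5))/6² = 128/25 kN·m
  R_B = -6M₀ab/L³ = -6·16·(18/5)·(12/5)/6³ = -96/25 kN
  M_B = M₀a(2b-a)/L² = 16·(18/5)·(2·(12/5)-(18/5))/6² = 48/25 kN·m
Load 4 — point force P=-3 kN at a=9/2 m (b=L-a=3/2):
  R_A = Pb²(3a+b)/L³ = (-3)·(3/2)²·(3·(9/2)+(3/2))/6³ = -15/32 kN
  M_A = Pab²/L² = (-3)·(9/2)·(3/2)²/6² = -27/32 kN·m
  R_B = Pa²(a+3b)/L³ = (-3)·(9/2)²·((9/2)+3·(3/2))/6³ = -81/32 kN
  M_B = -Pa²b/L² = -(-3)·(9/2)²·(3/2)/6² = 81/32 kN·m
Superposition: R_A = 38217/800 kN, M_A = 42781/800 kN·m, R_B = 45783/800 kN, M_B = -43479/800 kN·m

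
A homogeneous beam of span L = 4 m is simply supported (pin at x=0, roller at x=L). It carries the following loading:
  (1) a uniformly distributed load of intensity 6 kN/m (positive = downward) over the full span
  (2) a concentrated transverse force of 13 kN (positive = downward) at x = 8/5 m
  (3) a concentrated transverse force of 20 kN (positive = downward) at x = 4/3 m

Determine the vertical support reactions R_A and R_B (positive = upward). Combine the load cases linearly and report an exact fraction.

R_A = 497/15 kN, R_B = 358/15 kN

Load 1 — uniform load w=6 kN/m over full span:
  R_A = wL/2 = 6·4/2 = 12 kN
  R_B = wL/2 = 6·4/2 = 12 kN
Load 2 — point force P=13 kN at a=8/5 m (b=L-a=12/5):
  R_A = Pb/L = 13·(12/5)/4 = 39/5 kN
  R_B = Pa/L = 13·(8/5)/4 = 26/5 kN
Load 3 — point force P=20 kN at a=4/3 m (b=L-a=8/3):
  R_A = Pb/L = 20·(8/3)/4 = 40/3 kN
  R_B = Pa/L = 20·(4/3)/4 = 20/3 kN
Superposition: R_A = 497/15 kN, R_B = 358/15 kN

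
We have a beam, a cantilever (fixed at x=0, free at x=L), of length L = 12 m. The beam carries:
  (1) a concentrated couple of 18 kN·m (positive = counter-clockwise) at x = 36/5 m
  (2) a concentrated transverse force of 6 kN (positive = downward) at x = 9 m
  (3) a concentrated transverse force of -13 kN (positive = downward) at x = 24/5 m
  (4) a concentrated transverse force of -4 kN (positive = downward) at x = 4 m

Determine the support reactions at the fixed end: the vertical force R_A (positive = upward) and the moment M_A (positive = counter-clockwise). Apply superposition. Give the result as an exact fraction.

Load 1 — applied couple M₀=18 kN·m at a=36/5 m (b=L-a=24/5):
  R_A = 0 kN
  M_A = -M₀ = -18 kN·m
Load 2 — point force P=6 kN at a=9 m (b=L-a=3):
  R_A = P = 6 kN
  M_A = Pa = 6·9 = 54 kN·m
Load 3 — point force P=-13 kN at a=24/5 m (b=L-a=36/5):
  R_A = P = (-13) = -13 kN
  M_A = Pa = (-13)·(24/5) = -312/5 kN·m
Load 4 — point force P=-4 kN at a=4 m (b=L-a=8):
  R_A = P = (-4) = -4 kN
  M_A = Pa = (-4)·4 = -16 kN·m
Superposition: R_A = -11 kN, M_A = -212/5 kN·m

R_A = -11 kN, M_A = -212/5 kN·m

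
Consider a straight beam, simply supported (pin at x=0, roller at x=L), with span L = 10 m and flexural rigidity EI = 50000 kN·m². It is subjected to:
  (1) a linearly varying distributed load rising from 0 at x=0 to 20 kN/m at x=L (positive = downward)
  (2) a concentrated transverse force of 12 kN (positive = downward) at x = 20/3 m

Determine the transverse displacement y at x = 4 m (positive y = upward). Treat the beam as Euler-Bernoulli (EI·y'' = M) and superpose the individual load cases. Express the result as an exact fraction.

Load 1 — triangular load w₀=20 kN/m (0→w₀ over full span):
  y_1 = -w₀x(7L⁴-10L²x²+3x⁴)/(360LEI) = -20·4·(7·10⁴-10·10²·4²+3·4⁴)/(360·10·50000) = -1141/46875 m
Load 2 — point force P=12 kN at a=20/3 m (b=L-a=10/3):
  y_2 = -Pbx(L²-b²-x²)/(6LEI)  [x≤a] = -12·(10/3)·4·(10²-(10/3)²-4²)/(6·10·50000) = -328/84375 m
Superposition: y = Σ y_i = -11909/421875 m ≈ -0.028229 m

y(4) = -11909/421875 m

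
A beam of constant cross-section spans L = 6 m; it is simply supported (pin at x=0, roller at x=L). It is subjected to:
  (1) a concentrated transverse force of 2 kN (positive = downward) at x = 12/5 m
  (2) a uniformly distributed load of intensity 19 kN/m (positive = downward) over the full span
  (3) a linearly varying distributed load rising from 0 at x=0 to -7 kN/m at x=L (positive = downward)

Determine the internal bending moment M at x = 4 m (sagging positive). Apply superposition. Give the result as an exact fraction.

M(4) = 2792/45 kN·m

Load 1 — point force P=2 kN at a=12/5 m (b=L-a=18/5):
  M_1 = Pa(L-x)/L  [x>a] = 2·(12/5)·(6-4)/6 = 8/5 kN·m
Load 2 — uniform load w=19 kN/m over full span:
  M_2 = wx(L-x)/2 = 19·4·(6-4)/2 = 76 kN·m
Load 3 — triangular load w₀=-7 kN/m (0→w₀ over full span):
  M_3 = w₀Lx/6 - w₀x³/(6L) = (-7)·6·4/6 - (-7)·4³/(6·6) = -140/9 kN·m
Superposition: M = Σ M_i = 2792/45 kN·m ≈ 62.044444 kN·m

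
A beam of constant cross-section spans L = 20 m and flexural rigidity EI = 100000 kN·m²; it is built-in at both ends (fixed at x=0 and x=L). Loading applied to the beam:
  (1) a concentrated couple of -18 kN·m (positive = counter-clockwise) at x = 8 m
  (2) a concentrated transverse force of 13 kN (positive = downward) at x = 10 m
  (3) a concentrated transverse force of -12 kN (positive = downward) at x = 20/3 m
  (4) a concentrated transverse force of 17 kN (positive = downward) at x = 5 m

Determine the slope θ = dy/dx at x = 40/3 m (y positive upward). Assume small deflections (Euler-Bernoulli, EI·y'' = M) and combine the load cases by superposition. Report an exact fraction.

θ(40/3) = 32263/40500000 rad

Load 1 — applied couple M₀=-18 kN·m at a=8 m (b=L-a=12):
  θ_1 = (R_Ax²/2 - M_Ax - M₀(x-a))/EI  [x>a] with R_A=-162/125, M_A=-54/25 = ((-162/125)·(40/3)²/2 - (-54/25)·(40/3) - (-18)·((40/3)-8))/100000 = 3/31250 rad
Load 2 — point force P=13 kN at a=10 m (b=L-a=10):
  θ_2 = Pa²(L-x)(2bL-(3b+a)(L-x))/(2L³EI)  [x>a] = 13·10²·(20-(40/3))·(2·10·20-(3·10+10)·(20-(40/3)))/(2·20³·100000) = 13/18000 rad
Load 3 — point force P=-12 kN at a=20/3 m (b=L-a=40/3):
  θ_3 = Pa²(L-x)(2bL-(3b+a)(L-x))/(2L³EI)  [x>a] = (-12)·(20/3)²·(20-(40/3))·(2·(40/3)·20-(3·(40/3)+(20/3))·(20-(40/3)))/(2·20³·100000) = -1/2025 rad
Load 4 — point force P=17 kN at a=5 m (b=L-a=15):
  θ_4 = Pa²(L-x)(2bL-(3b+a)(L-x))/(2L³EI)  [x>a] = 17·5²·(20-(40/3))·(2·15·20-(3·15+5)·(20-(40/3)))/(2·20³·100000) = 17/36000 rad
Superposition: θ = Σ θ_i = 32263/40500000 rad ≈ 0.000797 rad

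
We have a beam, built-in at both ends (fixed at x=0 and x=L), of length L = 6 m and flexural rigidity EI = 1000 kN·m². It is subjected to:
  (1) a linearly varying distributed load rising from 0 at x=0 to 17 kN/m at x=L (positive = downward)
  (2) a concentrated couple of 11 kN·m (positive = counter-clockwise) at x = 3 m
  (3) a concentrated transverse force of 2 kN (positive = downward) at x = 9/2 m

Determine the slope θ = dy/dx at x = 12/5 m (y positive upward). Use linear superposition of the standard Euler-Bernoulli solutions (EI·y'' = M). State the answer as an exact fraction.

Load 1 — triangular load w₀=17 kN/m (0→w₀ over full span):
  θ_1 = -w₀(2x(L-x)(L-2x)(x+2L)+x²(L-x)²)/(120LEI) = -17·(2·(12/5)·(6-(12/5))·(6-2·(12/5))·((12/5)+2·6)+(12/5)²·(6-(12/5))²)/(120·6·1000) = -1377/156250 rad
Load 2 — applied couple M₀=11 kN·m at a=3 m (b=L-a=3):
  θ_2 = (R_Ax²/2 - M_Ax)/EI  [x≤a] with R_A=11/4, M_A=11/4 = ((11/4)·(12/5)²/2 - (11/4)·(12/5))/1000 = 33/25000 rad
Load 3 — point force P=2 kN at a=9/2 m (b=L-a=3/2):
  θ_3 = -Pb²x(2aL-(3a+b)x)/(2L³EI)  [x≤a] = -2·(3/2)²·(12/5)·(2·(9/2)·6-(3·(9/2)+(3/2))·(12/5))/(2·6³·1000) = -9/20000 rad
Superposition: θ = Σ θ_i = -19857/2500000 rad ≈ -0.007943 rad

θ(12/5) = -19857/2500000 rad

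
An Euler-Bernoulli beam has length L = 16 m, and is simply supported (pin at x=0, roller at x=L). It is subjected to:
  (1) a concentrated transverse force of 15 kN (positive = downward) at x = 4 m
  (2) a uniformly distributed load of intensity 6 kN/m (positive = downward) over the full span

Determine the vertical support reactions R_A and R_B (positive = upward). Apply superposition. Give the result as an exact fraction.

R_A = 237/4 kN, R_B = 207/4 kN

Load 1 — point force P=15 kN at a=4 m (b=L-a=12):
  R_A = Pb/L = 15·12/16 = 45/4 kN
  R_B = Pa/L = 15·4/16 = 15/4 kN
Load 2 — uniform load w=6 kN/m over full span:
  R_A = wL/2 = 6·16/2 = 48 kN
  R_B = wL/2 = 6·16/2 = 48 kN
Superposition: R_A = 237/4 kN, R_B = 207/4 kN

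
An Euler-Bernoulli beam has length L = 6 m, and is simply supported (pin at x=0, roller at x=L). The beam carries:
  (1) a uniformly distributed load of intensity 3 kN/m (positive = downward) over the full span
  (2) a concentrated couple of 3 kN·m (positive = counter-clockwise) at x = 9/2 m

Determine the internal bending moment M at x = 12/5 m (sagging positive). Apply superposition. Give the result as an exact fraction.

Load 1 — uniform load w=3 kN/m over full span:
  M_1 = wx(L-x)/2 = 3·(12/5)·(6-(12/5))/2 = 324/25 kN·m
Load 2 — applied couple M₀=3 kN·m at a=9/2 m (b=L-a=3/2):
  M_2 = M₀x/L  [x≤a] = 3·(12/5)/6 = 6/5 kN·m
Superposition: M = Σ M_i = 354/25 kN·m ≈ 14.160000 kN·m

M(12/5) = 354/25 kN·m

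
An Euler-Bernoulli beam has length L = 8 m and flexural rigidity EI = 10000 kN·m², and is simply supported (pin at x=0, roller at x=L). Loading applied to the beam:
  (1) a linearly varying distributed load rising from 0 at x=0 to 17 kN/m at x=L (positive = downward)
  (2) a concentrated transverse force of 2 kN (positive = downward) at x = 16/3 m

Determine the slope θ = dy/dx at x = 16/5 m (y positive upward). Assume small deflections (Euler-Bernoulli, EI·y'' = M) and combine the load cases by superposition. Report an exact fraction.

θ(16/5) = -206876/31640625 rad

Load 1 — triangular load w₀=17 kN/m (0→w₀ over full span):
  θ_1 = -w₀(7L⁴-30L²x²+15x⁴)/(360LEI) = -17·(7·8⁴-30·8²·(16/5)²+15·(16/5)⁴)/(360·8·10000) = -21964/3515625 rad
Load 2 — point force P=2 kN at a=16/3 m (b=L-a=8/3):
  θ_2 = -Pb(L²-b²-3x²)/(6LEI)  [x≤a] = -2·(8/3)·(8²-(8/3)²-3·(16/5)²)/(6·8·10000) = -368/1265625 rad
Superposition: θ = Σ θ_i = -206876/31640625 rad ≈ -0.006538 rad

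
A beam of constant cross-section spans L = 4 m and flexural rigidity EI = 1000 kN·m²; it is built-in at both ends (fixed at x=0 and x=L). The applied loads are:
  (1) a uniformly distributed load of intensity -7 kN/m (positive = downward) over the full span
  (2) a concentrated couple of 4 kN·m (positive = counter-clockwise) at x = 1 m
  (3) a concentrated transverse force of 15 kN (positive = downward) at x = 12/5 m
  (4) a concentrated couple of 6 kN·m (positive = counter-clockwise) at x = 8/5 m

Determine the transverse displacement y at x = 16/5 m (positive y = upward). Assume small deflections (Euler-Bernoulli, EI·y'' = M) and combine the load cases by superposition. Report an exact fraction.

y(16/5) = 3329/4687500 m

Load 1 — uniform load w=-7 kN/m over full span:
  y_1 = -wx²(L-x)²/(24EI) = -(-7)·(16/5)²·(4-(16/5))²/(24·1000) = 448/234375 m
Load 2 — applied couple M₀=4 kN·m at a=1 m (b=L-a=3):
  y_2 = (R_Ax³/6 - M_Ax²/2 - M₀(x-a)²/2)/EI  [x>a] with R_A=9/8, M_A=-3/4 = ((9/8)·(16/5)³/6 - (-3/4)·(16/5)²/2 - 4·((16/5)-1)²/2)/1000 = 19/62500 m
Load 3 — point force P=15 kN at a=12/5 m (b=L-a=8/5):
  y_3 = -Pa²(L-x)²(3bL-(3b+a)(L-x))/(6L³EI)  [x>a] = -15·(12/5)²·(4-(16/5))²·(3·(8/5)·4-(3·(8/5)+(12/5))·(4-(16/5)))/(6·4³·1000) = -756/390625 m
Load 4 — applied couple M₀=6 kN·m at a=8/5 m (b=L-a=12/5):
  y_4 = (R_Ax³/6 - M_Ax²/2 - M₀(x-a)²/2)/EI  [x>a] with R_A=54/25, M_A=18/25 = ((54/25)·(16/5)³/6 - (18/25)·(16/5)²/2 - 6·((16/5)-(8/5))²/2)/1000 = 168/390625 m
Superposition: y = Σ y_i = 3329/4687500 m ≈ 0.000710 m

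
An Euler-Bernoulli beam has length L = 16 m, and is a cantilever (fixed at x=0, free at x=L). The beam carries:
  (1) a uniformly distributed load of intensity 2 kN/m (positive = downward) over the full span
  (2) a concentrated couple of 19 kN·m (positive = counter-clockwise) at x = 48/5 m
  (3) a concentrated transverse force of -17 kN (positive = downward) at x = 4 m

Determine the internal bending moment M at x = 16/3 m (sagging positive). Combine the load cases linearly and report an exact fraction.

Load 1 — uniform load w=2 kN/m over full span:
  M_1 = -w(L-x)²/2 = -2·(16-(16/3))²/2 = -1024/9 kN·m
Load 2 — applied couple M₀=19 kN·m at a=48/5 m (b=L-a=32/5):
  M_2 = M₀  [x≤a] = 19 = 19 kN·m
Load 3 — point force P=-17 kN at a=4 m (b=L-a=12):
  M_3 = 0  [x>a] = 0 kN·m
Superposition: M = Σ M_i = -853/9 kN·m ≈ -94.777778 kN·m

M(16/3) = -853/9 kN·m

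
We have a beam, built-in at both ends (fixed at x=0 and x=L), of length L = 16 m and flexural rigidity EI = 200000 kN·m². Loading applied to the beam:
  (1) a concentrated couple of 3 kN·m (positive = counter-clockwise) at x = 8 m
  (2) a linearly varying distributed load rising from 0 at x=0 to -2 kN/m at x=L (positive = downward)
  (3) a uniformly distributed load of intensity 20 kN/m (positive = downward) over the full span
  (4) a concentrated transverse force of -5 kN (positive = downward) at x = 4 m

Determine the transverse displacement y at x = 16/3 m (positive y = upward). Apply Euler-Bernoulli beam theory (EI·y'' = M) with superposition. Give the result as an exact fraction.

y(16/3) = -286969/22781250 m

Load 1 — applied couple M₀=3 kN·m at a=8 m (b=L-a=8):
  y_1 = (R_Ax³/6 - M_Ax²/2)/EI  [x≤a] with R_A=9/32, M_A=3/4 = ((9/32)·(16/3)³/6 - (3/4)·(16/3)²/2)/200000 = -1/56250 m
Load 2 — triangular load w₀=-2 kN/m (0→w₀ over full span):
  y_2 = -w₀x²(L-x)²(x+2L)/(120LEI) = -(-2)·(16/3)²·(16-(16/3))²·((16/3)+2·16)/(120·16·200000) = 7168/11390625 m
Load 3 — uniform load w=20 kN/m over full span:
  y_3 = -wx²(L-x)²/(24EI) = -20·(16/3)²·(16-(16/3))²/(24·200000) = -2048/151875 m
Load 4 — point force P=-5 kN at a=4 m (b=L-a=12):
  y_4 = -Pa²(L-x)²(3bL-(3b+a)(L-x))/(6L³EI)  [x>a] = -(-5)·4²·(16-(16/3))²·(3·12·16-(3·12+4)·(16-(16/3)))/(6·16³·200000) = 14/50625 m
Superposition: y = Σ y_i = -286969/22781250 m ≈ -0.012597 m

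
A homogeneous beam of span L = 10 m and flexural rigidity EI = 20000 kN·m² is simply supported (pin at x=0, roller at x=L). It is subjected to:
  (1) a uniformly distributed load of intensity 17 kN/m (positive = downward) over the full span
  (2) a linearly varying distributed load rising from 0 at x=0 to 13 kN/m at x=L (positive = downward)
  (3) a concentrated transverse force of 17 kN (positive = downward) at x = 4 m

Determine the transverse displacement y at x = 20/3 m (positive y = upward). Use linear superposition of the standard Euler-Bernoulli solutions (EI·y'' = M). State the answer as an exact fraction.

y(20/3) = -269467/1822500 m

Load 1 — uniform load w=17 kN/m over full span:
  y_1 = -wx(L³-2Lx²+x³)/(24EI) = -17·(20/3)·(10³-2·10·(20/3)²+(20/3)³)/(24·20000) = -187/1944 m
Load 2 — triangular load w₀=13 kN/m (0→w₀ over full span):
  y_2 = -w₀x(7L⁴-10L²x²+3x⁴)/(360LEI) = -13·(20/3)·(7·10⁴-10·10²·(20/3)²+3·(20/3)⁴)/(360·10·20000) = -221/5832 m
Load 3 — point force P=17 kN at a=4 m (b=L-a=6):
  y_3 = -Pa(L-x)(2Lx-a²-x²)/(6LEI)  [x>a] = -17·4·(10-(20/3))·(2·10·(20/3)-4²-(20/3)²)/(6·10·20000) = -697/50625 m
Superposition: y = Σ y_i = -269467/1822500 m ≈ -0.147856 m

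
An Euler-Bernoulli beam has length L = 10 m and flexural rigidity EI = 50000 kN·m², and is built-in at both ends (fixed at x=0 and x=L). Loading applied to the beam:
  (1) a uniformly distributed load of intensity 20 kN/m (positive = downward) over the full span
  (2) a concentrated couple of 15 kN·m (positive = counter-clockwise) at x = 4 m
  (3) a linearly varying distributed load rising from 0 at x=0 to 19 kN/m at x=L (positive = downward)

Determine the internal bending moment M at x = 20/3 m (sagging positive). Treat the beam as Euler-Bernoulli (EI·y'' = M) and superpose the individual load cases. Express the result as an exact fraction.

M(20/3) = 34828/405 kN·m

Load 1 — uniform load w=20 kN/m over full span:
  M_1 = wLx/2 - wL²/12 - wx²/2 = 20·10·(20/3)/2 - 20·10²/12 - 20·(20/3)²/2 = 500/9 kN·m
Load 2 — applied couple M₀=15 kN·m at a=4 m (b=L-a=6):
  M_2 = R_Ax - M_A - M₀  [x>a] with R_A=54/25, M_A=9/5 = (54/25)·(20/3) - (9/5) - 15 = -12/5 kN·m
Load 3 — triangular load w₀=19 kN/m (0→w₀ over full span):
  M_3 = 3w₀Lx/20 - w₀L²/30 - w₀x³/(6L) = 3·19·10·(20/3)/20 - 19·10²/30 - 19·(20/3)³/(6·10) = 2660/81 kN·m
Superposition: M = Σ M_i = 34828/405 kN·m ≈ 85.995062 kN·m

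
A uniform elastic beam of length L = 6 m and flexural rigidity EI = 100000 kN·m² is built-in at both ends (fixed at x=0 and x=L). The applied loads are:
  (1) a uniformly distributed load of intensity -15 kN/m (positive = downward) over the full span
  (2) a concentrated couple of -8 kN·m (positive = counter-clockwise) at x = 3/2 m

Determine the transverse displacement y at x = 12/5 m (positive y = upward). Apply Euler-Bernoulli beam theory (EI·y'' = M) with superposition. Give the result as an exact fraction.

Load 1 — uniform load w=-15 kN/m over full span:
  y_1 = -wx²(L-x)²/(24EI) = -(-15)·(12/5)²·(6-(12/5))²/(24·100000) = 729/1562500 m
Load 2 — applied couple M₀=-8 kN·m at a=3/2 m (b=L-a=9/2):
  y_2 = (R_Ax³/6 - M_Ax²/2 - M₀(x-a)²/2)/EI  [x>a] with R_A=-3/2, M_A=3/2 = ((-3/2)·(12/5)³/6 - (3/2)·(12/5)²/2 - (-8)·((12/5)-(3/2))²/2)/100000 = -567/12500000 m
Superposition: y = Σ y_i = 1053/2500000 m ≈ 0.000421 m

y(12/5) = 1053/2500000 m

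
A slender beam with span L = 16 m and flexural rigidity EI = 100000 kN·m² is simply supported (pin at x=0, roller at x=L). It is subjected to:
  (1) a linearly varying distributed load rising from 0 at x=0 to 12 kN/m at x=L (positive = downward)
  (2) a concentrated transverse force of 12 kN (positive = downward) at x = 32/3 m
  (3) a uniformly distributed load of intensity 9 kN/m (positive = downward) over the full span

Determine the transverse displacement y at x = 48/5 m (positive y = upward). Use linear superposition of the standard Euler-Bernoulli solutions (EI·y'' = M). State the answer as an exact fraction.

Load 1 — triangular load w₀=12 kN/m (0→w₀ over full span):
  y_1 = -w₀x(7L⁴-10L²x²+3x⁴)/(360LEI) = -12·(48/5)·(7·16⁴-10·16²·(48/5)²+3·(48/5)⁴)/(360·16·100000) = -2424832/48828125 m
Load 2 — point force P=12 kN at a=32/3 m (b=L-a=16/3):
  y_2 = -Pbx(L²-b²-x²)/(6LEI)  [x≤a] = -12·(16/3)·(48/5)·(16²-(16/3)²-(48/5)²)/(6·16·100000) = -30464/3515625 m
Load 3 — uniform load w=9 kN/m over full span:
  y_3 = -wx(L³-2Lx²+x³)/(24EI) = -9·(48/5)·(16³-2·16·(48/5)²+(48/5)³)/(24·100000) = -142848/1953125 m
Superposition: y = Σ y_i = -57772288/439453125 m ≈ -0.131464 m

y(48/5) = -57772288/439453125 m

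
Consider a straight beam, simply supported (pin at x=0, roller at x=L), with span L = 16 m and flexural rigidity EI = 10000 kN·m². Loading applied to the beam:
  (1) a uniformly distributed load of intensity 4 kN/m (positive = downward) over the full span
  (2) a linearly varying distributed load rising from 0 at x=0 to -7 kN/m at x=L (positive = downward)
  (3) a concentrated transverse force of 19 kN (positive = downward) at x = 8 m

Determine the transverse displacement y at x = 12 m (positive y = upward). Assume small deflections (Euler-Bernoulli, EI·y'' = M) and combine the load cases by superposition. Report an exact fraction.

Load 1 — uniform load w=4 kN/m over full span:
  y_1 = -wx(L³-2Lx²+x³)/(24EI) = -4·12·(16³-2·16·12²+12³)/(24·10000) = -152/625 m
Load 2 — triangular load w₀=-7 kN/m (0→w₀ over full span):
  y_2 = -w₀x(7L⁴-10L²x²+3x⁴)/(360LEI) = -(-7)·12·(7·16⁴-10·16²·12²+3·12⁴)/(360·16·10000) = 833/3750 m
Load 3 — point force P=19 kN at a=8 m (b=L-a=8):
  y_3 = -Pa(L-x)(2Lx-a²-x²)/(6LEI)  [x>a] = -19·8·(16-12)·(2·16·12-8²-12²)/(6·16·10000) = -209/1875 m
Superposition: y = Σ y_i = -497/3750 m ≈ -0.132533 m

y(12) = -497/3750 m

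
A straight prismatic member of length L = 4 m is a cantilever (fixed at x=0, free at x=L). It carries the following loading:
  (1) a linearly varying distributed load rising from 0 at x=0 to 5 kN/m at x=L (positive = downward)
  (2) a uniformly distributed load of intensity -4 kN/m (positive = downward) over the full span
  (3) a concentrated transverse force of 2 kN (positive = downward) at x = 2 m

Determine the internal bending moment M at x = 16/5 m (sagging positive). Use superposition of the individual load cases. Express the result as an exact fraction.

M(16/5) = -16/75 kN·m

Load 1 — triangular load w₀=5 kN/m (0→w₀ over full span):
  M_1 = w₀Lx/2 - w₀L²/3 - w₀x³/(6L) = 5·4·(16/5)/2 - 5·4²/3 - 5·(16/5)³/(6·4) = -112/75 kN·m
Load 2 — uniform load w=-4 kN/m over full span:
  M_2 = -w(L-x)²/2 = -(-4)·(4-(16/5))²/2 = 32/25 kN·m
Load 3 — point force P=2 kN at a=2 m (b=L-a=2):
  M_3 = 0  [x>a] = 0 kN·m
Superposition: M = Σ M_i = -16/75 kN·m ≈ -0.213333 kN·m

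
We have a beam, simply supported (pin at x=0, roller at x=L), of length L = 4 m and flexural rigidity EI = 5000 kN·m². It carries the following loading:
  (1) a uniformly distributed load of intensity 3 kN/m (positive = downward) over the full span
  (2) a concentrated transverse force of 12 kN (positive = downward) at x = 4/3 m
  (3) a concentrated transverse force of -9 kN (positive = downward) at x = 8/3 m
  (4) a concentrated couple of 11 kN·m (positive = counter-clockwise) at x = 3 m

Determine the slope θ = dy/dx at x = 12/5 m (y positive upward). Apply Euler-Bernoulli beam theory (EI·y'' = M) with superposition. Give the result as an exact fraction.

Load 1 — uniform load w=3 kN/m over full span:
  θ_1 = -w(L³-6Lx²+4x³)/(24EI) = -3·(4³-6·4·(12/5)²+4·(12/5)³)/(24·5000) = 37/78125 rad
Load 2 — point force P=12 kN at a=4/3 m (b=L-a=8/3):
  θ_2 = -Pa(2L²-6Lx+3x²+a²)/(6LEI)  [x>a] = -12·(4/3)·(2·4²-6·4·(12/5)+3·(12/5)²+(4/3)²)/(6·4·5000) = 368/421875 rad
Load 3 — point force P=-9 kN at a=8/3 m (b=L-a=4/3):
  θ_3 = -Pb(L²-b²-3x²)/(6LEI)  [x≤a] = -(-9)·(4/3)·(4²-(4/3)²-3·(12/5)²)/(6·4·5000) = -43/140625 rad
Load 4 — applied couple M₀=11 kN·m at a=3 m (b=L-a=1):
  θ_4 = (M₀x²/(2L)+C₁)/EI  [x≤a] with C₁=M₀(3b²-L²)/(6L)=-143/24 = (11·(12/5)²/(2·4)+(-143/24))/5000 = 1177/3000000 rad
Superposition: θ = Σ θ_i = 193381/135000000 rad ≈ 0.001432 rad

θ(12/5) = 193381/135000000 rad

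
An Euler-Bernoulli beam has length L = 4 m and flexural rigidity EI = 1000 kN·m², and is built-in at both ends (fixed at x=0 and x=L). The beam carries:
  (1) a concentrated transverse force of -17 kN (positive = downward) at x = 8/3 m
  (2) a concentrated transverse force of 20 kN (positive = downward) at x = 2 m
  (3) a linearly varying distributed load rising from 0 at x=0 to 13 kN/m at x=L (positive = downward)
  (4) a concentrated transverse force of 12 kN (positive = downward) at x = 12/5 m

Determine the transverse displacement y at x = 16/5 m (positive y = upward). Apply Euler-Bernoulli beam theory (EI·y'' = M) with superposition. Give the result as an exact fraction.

y(16/5) = -118138/31640625 m

Load 1 — point force P=-17 kN at a=8/3 m (b=L-a=4/3):
  y_1 = -Pa²(L-x)²(3bL-(3b+a)(L-x))/(6L³EI)  [x>a] = -(-17)·(8/3)²·(4-(16/5))²·(3·(4/3)·4-(3·(4/3)+(8/3))·(4-(16/5)))/(6·4³·1000) = 544/253125 m
Load 2 — point force P=20 kN at a=2 m (b=L-a=2):
  y_2 = -Pa²(L-x)²(3bL-(3b+a)(L-x))/(6L³EI)  [x>a] = -20·2²·(4-(16/5))²·(3·2·4-(3·2+2)·(4-(16/5)))/(6·4³·1000) = -22/9375 m
Load 3 — triangular load w₀=13 kN/m (0→w₀ over full span):
  y_3 = -w₀x²(L-x)²(x+2L)/(120LEI) = -13·(16/5)²·(4-(16/5))²·((16/5)+2·4)/(120·4·1000) = -11648/5859375 m
Load 4 — point force P=12 kN at a=12/5 m (b=L-a=8/5):
  y_4 = -Pa²(L-x)²(3bL-(3b+a)(L-x))/(6L³EI)  [x>a] = -12·(12/5)²·(4-(16/5))²·(3·(8/5)·4-(3·(8/5)+(12/5))·(4-(16/5)))/(6·4³·1000) = -3024/1953125 m
Superposition: y = Σ y_i = -118138/31640625 m ≈ -0.003734 m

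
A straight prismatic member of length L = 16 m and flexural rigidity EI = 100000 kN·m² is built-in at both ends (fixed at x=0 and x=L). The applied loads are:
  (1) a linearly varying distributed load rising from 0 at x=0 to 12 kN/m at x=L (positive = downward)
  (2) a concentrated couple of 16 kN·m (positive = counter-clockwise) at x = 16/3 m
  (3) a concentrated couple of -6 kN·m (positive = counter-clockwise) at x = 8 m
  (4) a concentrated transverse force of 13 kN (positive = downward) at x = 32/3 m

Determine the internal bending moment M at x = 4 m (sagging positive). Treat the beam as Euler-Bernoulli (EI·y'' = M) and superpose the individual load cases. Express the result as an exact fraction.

Load 1 — triangular load w₀=12 kN/m (0→w₀ over full span):
  M_1 = 3w₀Lx/20 - w₀L²/30 - w₀x³/(6L) = 3·12·16·4/20 - 12·16²/30 - 12·4³/(6·16) = 24/5 kN·m
Load 2 — applied couple M₀=16 kN·m at a=16/3 m (b=L-a=32/3):
  M_2 = R_Ax - M_A  [x≤a] with R_A=4/3, M_A=0 = (4/3)·4 - 0 = 16/3 kN·m
Load 3 — applied couple M₀=-6 kN·m at a=8 m (b=L-a=8):
  M_3 = R_Ax - M_A  [x≤a] with R_A=-9/16, M_A=-3/2 = (-9/16)·4 - (-3/2) = -3/4 kN·m
Load 4 — point force P=13 kN at a=32/3 m (b=L-a=16/3):
  M_4 = Pb²(3a+b)x/L³ - Pab²/L²  [x≤a] = 13·(16/3)²·(3·(32/3)+(16/3))·4/16³ - 13·(32/3)·(16/3)²/16² = -52/27 kN·m
Superposition: M = Σ M_i = 4027/540 kN·m ≈ 7.457407 kN·m

M(4) = 4027/540 kN·m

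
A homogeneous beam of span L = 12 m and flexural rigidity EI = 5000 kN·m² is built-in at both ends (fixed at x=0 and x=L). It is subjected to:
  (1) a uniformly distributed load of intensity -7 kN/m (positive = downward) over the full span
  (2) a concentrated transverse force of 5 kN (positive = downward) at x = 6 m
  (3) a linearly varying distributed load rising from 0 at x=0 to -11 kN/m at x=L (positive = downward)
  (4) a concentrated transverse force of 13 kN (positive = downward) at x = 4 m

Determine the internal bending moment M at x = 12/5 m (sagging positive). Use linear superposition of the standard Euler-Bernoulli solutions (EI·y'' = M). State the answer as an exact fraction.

M(12/5) = 2313/250 kN·m

Load 1 — uniform load w=-7 kN/m over full span:
  M_1 = wLx/2 - wL²/12 - wx²/2 = (-7)·12·(12/5)/2 - (-7)·12²/12 - (-7)·(12/5)²/2 = 84/25 kN·m
Load 2 — point force P=5 kN at a=6 m (b=L-a=6):
  M_2 = Pb²(3a+b)x/L³ - Pab²/L²  [x≤a] = 5·6²·(3·6+6)·(12/5)/12³ - 5·6·6²/12² = -3/2 kN·m
Load 3 — triangular load w₀=-11 kN/m (0→w₀ over full span):
  M_3 = 3w₀Lx/20 - w₀L²/30 - w₀x³/(6L) = 3·(-11)·12·(12/5)/20 - (-11)·12²/30 - (-11)·(12/5)³/(6·12) = 924/125 kN·m
Load 4 — point force P=13 kN at a=4 m (b=L-a=8):
  M_4 = Pb²(3a+b)x/L³ - Pab²/L²  [x≤a] = 13·8²·(3·4+8)·(12/5)/12³ - 13·4·8²/12² = 0 kN·m
Superposition: M = Σ M_i = 2313/250 kN·m ≈ 9.252000 kN·m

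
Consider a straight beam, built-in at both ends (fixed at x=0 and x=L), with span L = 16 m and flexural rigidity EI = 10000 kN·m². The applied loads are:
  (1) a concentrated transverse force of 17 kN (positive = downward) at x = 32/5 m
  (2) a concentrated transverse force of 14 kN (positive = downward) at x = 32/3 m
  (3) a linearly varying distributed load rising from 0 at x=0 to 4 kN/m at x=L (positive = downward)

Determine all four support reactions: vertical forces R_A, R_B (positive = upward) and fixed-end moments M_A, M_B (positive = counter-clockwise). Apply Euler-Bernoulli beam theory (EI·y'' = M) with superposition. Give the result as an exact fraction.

Load 1 — point force P=17 kN at a=32/5 m (b=L-a=48/5):
  R_A = Pb²(3a+b)/L³ = 17·(48/5)²·(3·(32/5)+(48/5))/16³ = 1377/125 kN
  M_A = Pab²/L² = 17·(32/5)·(48/5)²/16² = 4896/125 kN·m
  R_B = Pa²(a+3b)/L³ = 17·(32/5)²·((32/5)+3·(48/5))/16³ = 748/125 kN
  M_B = -Pa²b/L² = -17·(32/5)²·(48/5)/16² = -3264/125 kN·m
Load 2 — point force P=14 kN at a=32/3 m (b=L-a=16/3):
  R_A = Pb²(3a+b)/L³ = 14·(16/3)²·(3·(32/3)+(16/3))/16³ = 98/27 kN
  M_A = Pab²/L² = 14·(32/3)·(16/3)²/16² = 448/27 kN·m
  R_B = Pa²(a+3b)/L³ = 14·(32/3)²·((32/3)+3·(16/3))/16³ = 280/27 kN
  M_B = -Pa²b/L² = -14·(32/3)²·(16/3)/16² = -896/27 kN·m
Load 3 — triangular load w₀=4 kN/m (0→w₀ over full span):
  R_A = 3w₀L/20 = 3·4·16/20 = 48/5 kN
  M_A = w₀L²/30 = 4·16²/30 = 512/15 kN·m
  R_B = 7w₀L/20 = 7·4·16/20 = 112/5 kN
  M_B = -w₀L²/20 = -4·16²/20 = -256/5 kN·m
Superposition: R_A = 81829/3375 kN, M_A = 303392/3375 kN·m, R_B = 130796/3375 kN, M_B = -372928/3375 kN·m

R_A = 81829/3375 kN, M_A = 303392/3375 kN·m, R_B = 130796/3375 kN, M_B = -372928/3375 kN·m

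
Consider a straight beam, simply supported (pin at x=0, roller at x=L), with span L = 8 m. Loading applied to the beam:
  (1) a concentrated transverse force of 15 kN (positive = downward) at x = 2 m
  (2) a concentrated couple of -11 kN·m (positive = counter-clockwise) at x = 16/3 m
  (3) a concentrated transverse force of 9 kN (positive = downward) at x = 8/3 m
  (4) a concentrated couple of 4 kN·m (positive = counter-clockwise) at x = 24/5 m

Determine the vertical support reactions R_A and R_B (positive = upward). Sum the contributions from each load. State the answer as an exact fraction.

R_A = 131/8 kN, R_B = 61/8 kN

Load 1 — point force P=15 kN at a=2 m (b=L-a=6):
  R_A = Pb/L = 15·6/8 = 45/4 kN
  R_B = Pa/L = 15·2/8 = 15/4 kN
Load 2 — applied couple M₀=-11 kN·m at a=16/3 m (b=L-a=8/3):
  R_A = M₀/L = (-11)/8 = -11/8 kN
  R_B = -M₀/L = -(-11)/8 = 11/8 kN
Load 3 — point force P=9 kN at a=8/3 m (b=L-a=16/3):
  R_A = Pb/L = 9·(16/3)/8 = 6 kN
  R_B = Pa/L = 9·(8/3)/8 = 3 kN
Load 4 — applied couple M₀=4 kN·m at a=24/5 m (b=L-a=16/5):
  R_A = M₀/L = 4/8 = 1/2 kN
  R_B = -M₀/L = -4/8 = -1/2 kN
Superposition: R_A = 131/8 kN, R_B = 61/8 kN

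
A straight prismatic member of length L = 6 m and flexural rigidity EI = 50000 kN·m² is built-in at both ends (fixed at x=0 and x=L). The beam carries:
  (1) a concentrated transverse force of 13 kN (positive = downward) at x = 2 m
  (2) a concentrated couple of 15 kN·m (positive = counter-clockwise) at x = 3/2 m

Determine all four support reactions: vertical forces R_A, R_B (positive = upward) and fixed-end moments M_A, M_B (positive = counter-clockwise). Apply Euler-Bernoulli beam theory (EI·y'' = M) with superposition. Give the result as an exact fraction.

R_A = 5375/432 kN, M_A = 1259/144 kN·m, R_B = 241/432 kN, M_B = -157/144 kN·m

Load 1 — point force P=13 kN at a=2 m (b=L-a=4):
  R_A = Pb²(3a+b)/L³ = 13·4²·(3·2+4)/6³ = 260/27 kN
  M_A = Pab²/L² = 13·2·4²/6² = 104/9 kN·m
  R_B = Pa²(a+3b)/L³ = 13·2²·(2+3·4)/6³ = 91/27 kN
  M_B = -Pa²b/L² = -13·2²·4/6² = -52/9 kN·m
Load 2 — applied couple M₀=15 kN·m at a=3/2 m (b=L-a=9/2):
  R_A = 6M₀ab/L³ = 6·15·(3/2)·(9/2)/6³ = 45/16 kN
  M_A = M₀b(2a-b)/L² = 15·(9/2)·(2·(3/2)-(9/2))/6² = -45/16 kN·m
  R_B = -6M₀ab/L³ = -6·15·(3/2)·(9/2)/6³ = -45/16 kN
  M_B = M₀a(2b-a)/L² = 15·(3/2)·(2·(9/2)-(3/2))/6² = 75/16 kN·m
Superposition: R_A = 5375/432 kN, M_A = 1259/144 kN·m, R_B = 241/432 kN, M_B = -157/144 kN·m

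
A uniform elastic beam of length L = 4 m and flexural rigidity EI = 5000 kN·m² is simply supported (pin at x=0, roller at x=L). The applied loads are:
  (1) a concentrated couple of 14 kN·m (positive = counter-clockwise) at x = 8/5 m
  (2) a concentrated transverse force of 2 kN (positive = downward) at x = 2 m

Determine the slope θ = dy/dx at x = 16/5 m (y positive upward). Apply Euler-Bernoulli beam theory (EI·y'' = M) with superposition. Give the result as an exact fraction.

Load 1 — applied couple M₀=14 kN·m at a=8/5 m (b=L-a=12/5):
  θ_1 = (M₀x²/(2L)-M₀(x-a)+C₁)/EI  [x>a] with C₁=M₀(3b²-L²)/(6L)=56/75 = (14·(16/5)²/(2·4)-14·((16/5)-(8/5))+(56/75))/5000 = -7/9375 rad
Load 2 — point force P=2 kN at a=2 m (b=L-a=2):
  θ_2 = -Pa(2L²-6Lx+3x²+a²)/(6LEI)  [x>a] = -2·2·(2·4²-6·4·(16/5)+3·(16/5)²+2²)/(6·4·5000) = 21/62500 rad
Superposition: θ = Σ θ_i = -77/187500 rad ≈ -0.000411 rad

θ(16/5) = -77/187500 rad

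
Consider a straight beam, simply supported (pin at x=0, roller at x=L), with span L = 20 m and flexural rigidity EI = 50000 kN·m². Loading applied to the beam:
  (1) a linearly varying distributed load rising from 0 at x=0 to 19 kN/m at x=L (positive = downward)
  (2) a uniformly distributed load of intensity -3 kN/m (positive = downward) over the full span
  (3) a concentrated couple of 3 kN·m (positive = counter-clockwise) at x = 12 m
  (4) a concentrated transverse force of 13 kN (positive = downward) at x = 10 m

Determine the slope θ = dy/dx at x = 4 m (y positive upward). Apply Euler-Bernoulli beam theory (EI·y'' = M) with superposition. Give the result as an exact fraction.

Load 1 — triangular load w₀=19 kN/m (0→w₀ over full span):
  θ_1 = -w₀(7L⁴-30L²x²+15x⁴)/(360LEI) = -19·(7·20⁴-30·20²·4²+15·4⁴)/(360·20·50000) = -6916/140625 rad
Load 2 — uniform load w=-3 kN/m over full span:
  θ_2 = -w(L³-6Lx²+4x³)/(24EI) = -(-3)·(20³-6·20·4²+4·4³)/(24·50000) = 99/6250 rad
Load 3 — applied couple M₀=3 kN·m at a=12 m (b=L-a=8):
  θ_3 = (M₀x²/(2L)+C₁)/EI  [x≤a] with C₁=M₀(3b²-L²)/(6L)=-26/5 = (3·4²/(2·20)+(-26/5))/50000 = -1/12500 rad
Load 4 — point force P=13 kN at a=10 m (b=L-a=10):
  θ_4 = -Pb(L²-b²-3x²)/(6LEI)  [x≤a] = -13·10·(20²-10²-3·4²)/(6·20·50000) = -273/50000 rad
Superposition: θ = Σ θ_i = -87481/2250000 rad ≈ -0.038880 rad

θ(4) = -87481/2250000 rad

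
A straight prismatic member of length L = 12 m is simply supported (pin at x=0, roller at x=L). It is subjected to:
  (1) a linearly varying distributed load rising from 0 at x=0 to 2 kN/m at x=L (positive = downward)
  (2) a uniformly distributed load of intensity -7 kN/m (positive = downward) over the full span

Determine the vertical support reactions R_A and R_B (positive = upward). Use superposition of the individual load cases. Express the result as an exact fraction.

Load 1 — triangular load w₀=2 kN/m (0→w₀ over full span):
  R_A = w₀L/6 = 2·12/6 = 4 kN
  R_B = w₀L/3 = 2·12/3 = 8 kN
Load 2 — uniform load w=-7 kN/m over full span:
  R_A = wL/2 = (-7)·12/2 = -42 kN
  R_B = wL/2 = (-7)·12/2 = -42 kN
Superposition: R_A = -38 kN, R_B = -34 kN

R_A = -38 kN, R_B = -34 kN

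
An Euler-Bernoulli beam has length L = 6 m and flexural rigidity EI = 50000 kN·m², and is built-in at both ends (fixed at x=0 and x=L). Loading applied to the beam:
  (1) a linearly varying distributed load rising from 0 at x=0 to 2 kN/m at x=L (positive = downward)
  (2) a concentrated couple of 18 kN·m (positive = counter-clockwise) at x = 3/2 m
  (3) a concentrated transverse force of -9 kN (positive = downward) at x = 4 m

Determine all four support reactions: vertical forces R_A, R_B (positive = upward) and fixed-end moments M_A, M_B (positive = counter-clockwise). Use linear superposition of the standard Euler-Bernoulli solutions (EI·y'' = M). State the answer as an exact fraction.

Load 1 — triangular load w₀=2 kN/m (0→w₀ over full span):
  R_A = 3w₀L/20 = 3·2·6/20 = 9/5 kN
  M_A = w₀L²/30 = 2·6²/30 = 12/5 kN·m
  R_B = 7w₀L/20 = 7·2·6/20 = 21/5 kN
  M_B = -w₀L²/20 = -2·6²/20 = -18/5 kN·m
Load 2 — applied couple M₀=18 kN·m at a=3/2 m (b=L-a=9/2):
  R_A = 6M₀ab/L³ = 6·18·(3/2)·(9/2)/6³ = 27/8 kN
  M_A = M₀b(2a-b)/L² = 18·(9/2)·(2·(3/2)-(9/2))/6² = -27/8 kN·m
  R_B = -6M₀ab/L³ = -6·18·(3/2)·(9/2)/6³ = -27/8 kN
  M_B = M₀a(2b-a)/L² = 18·(3/2)·(2·(9/2)-(3/2))/6² = 45/8 kN·m
Load 3 — point force P=-9 kN at a=4 m (b=L-a=2):
  R_A = Pb²(3a+b)/L³ = (-9)·2²·(3·4+2)/6³ = -7/3 kN
  M_A = Pab²/L² = (-9)·4·2²/6² = -4 kN·m
  R_B = Pa²(a+3b)/L³ = (-9)·4²·(4+3·2)/6³ = -20/3 kN
  M_B = -Pa²b/L² = -(-9)·4²·2/6² = 8 kN·m
Superposition: R_A = 341/120 kN, M_A = -199/40 kN·m, R_B = -701/120 kN, M_B = 401/40 kN·m

R_A = 341/120 kN, M_A = -199/40 kN·m, R_B = -701/120 kN, M_B = 401/40 kN·m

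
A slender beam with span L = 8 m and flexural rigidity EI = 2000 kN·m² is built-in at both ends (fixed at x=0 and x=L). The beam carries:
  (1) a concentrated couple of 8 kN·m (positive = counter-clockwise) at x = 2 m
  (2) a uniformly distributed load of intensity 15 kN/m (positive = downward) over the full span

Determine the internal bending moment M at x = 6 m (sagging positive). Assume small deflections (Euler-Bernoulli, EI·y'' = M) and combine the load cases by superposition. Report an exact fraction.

M(6) = 41/4 kN·m

Load 1 — applied couple M₀=8 kN·m at a=2 m (b=L-a=6):
  M_1 = R_Ax - M_A - M₀  [x>a] with R_A=9/8, M_A=-3/2 = (9/8)·6 - (-3/2) - 8 = 1/4 kN·m
Load 2 — uniform load w=15 kN/m over full span:
  M_2 = wLx/2 - wL²/12 - wx²/2 = 15·8·6/2 - 15·8²/12 - 15·6²/2 = 10 kN·m
Superposition: M = Σ M_i = 41/4 kN·m ≈ 10.250000 kN·m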